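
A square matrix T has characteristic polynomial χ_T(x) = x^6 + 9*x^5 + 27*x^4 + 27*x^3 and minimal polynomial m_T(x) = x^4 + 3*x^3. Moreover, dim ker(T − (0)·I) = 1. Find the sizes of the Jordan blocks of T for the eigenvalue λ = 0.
Block sizes for λ = 0: [3]

Step 1 — from the characteristic polynomial, algebraic multiplicity of λ = 0 is 3. From dim ker(T − (0)·I) = 1, there are exactly 1 Jordan blocks for λ = 0.
Step 2 — from the minimal polynomial, the factor (x − 0)^3 tells us the largest block for λ = 0 has size 3.
Step 3 — with total size 3, 1 blocks, and largest block 3, the block sizes (in nonincreasing order) are [3].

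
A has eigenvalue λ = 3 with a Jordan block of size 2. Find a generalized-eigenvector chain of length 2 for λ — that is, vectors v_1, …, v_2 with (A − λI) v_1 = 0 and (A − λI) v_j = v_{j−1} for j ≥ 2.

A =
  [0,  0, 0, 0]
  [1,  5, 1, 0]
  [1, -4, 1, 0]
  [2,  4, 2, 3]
A Jordan chain for λ = 3 of length 2:
v_1 = (0, 2, -4, 4)ᵀ
v_2 = (0, 1, 0, 0)ᵀ

Let N = A − (3)·I. We want v_2 with N^2 v_2 = 0 but N^1 v_2 ≠ 0; then v_{j-1} := N · v_j for j = 2, …, 2.

Pick v_2 = (0, 1, 0, 0)ᵀ.
Then v_1 = N · v_2 = (0, 2, -4, 4)ᵀ.

Sanity check: (A − (3)·I) v_1 = (0, 0, 0, 0)ᵀ = 0. ✓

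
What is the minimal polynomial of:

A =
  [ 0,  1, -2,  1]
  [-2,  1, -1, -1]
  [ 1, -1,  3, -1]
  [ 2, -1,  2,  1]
x^4 - 5*x^3 + 9*x^2 - 7*x + 2

The characteristic polynomial is χ_A(x) = (x - 2)*(x - 1)^3, so the eigenvalues are known. The minimal polynomial is
  m_A(x) = Π_λ (x − λ)^{k_λ}
where k_λ is the size of the *largest* Jordan block for λ (equivalently, the smallest k with (A − λI)^k v = 0 for every generalised eigenvector v of λ).

  λ = 1: largest Jordan block has size 3, contributing (x − 1)^3
  λ = 2: largest Jordan block has size 1, contributing (x − 2)

So m_A(x) = (x - 2)*(x - 1)^3 = x^4 - 5*x^3 + 9*x^2 - 7*x + 2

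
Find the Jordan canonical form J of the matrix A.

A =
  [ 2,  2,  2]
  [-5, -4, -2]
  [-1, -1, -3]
J_2(-2) ⊕ J_1(-1)

The characteristic polynomial is
  det(x·I − A) = x^3 + 5*x^2 + 8*x + 4 = (x + 1)*(x + 2)^2

Eigenvalues and multiplicities (the geometric multiplicity of λ is n − rank(A − λI), which equals the number of Jordan blocks for λ):
  λ = -2: algebraic multiplicity = 2, geometric multiplicity = 1
  λ = -1: algebraic multiplicity = 1, geometric multiplicity = 1

Determining the block sizes for each eigenvalue:
  λ = -2: one block (gm = 1), so the single block has size am = 2 → block sizes [2]
  λ = -1: one block (gm = 1), so the single block has size am = 1 → block sizes [1]

Assembling the blocks gives a Jordan form
J =
  [-2,  1,  0]
  [ 0, -2,  0]
  [ 0,  0, -1]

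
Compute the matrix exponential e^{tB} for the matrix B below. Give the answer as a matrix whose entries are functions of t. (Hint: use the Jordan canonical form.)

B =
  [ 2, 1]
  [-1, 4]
e^{tB} =
  [-t*exp(3*t) + exp(3*t), t*exp(3*t)]
  [-t*exp(3*t), t*exp(3*t) + exp(3*t)]

Strategy: write B = P · J · P⁻¹ where J is a Jordan canonical form, so e^{tB} = P · e^{tJ} · P⁻¹, and e^{tJ} can be computed block-by-block.

B has Jordan form
J =
  [3, 1]
  [0, 3]
(up to reordering of blocks).

Per-block formulas:
  For a 2×2 Jordan block J_2(3): exp(t · J_2(3)) = e^(3t)·(I + t·N), where N is the 2×2 nilpotent shift.

After assembling e^{tJ} and conjugating by P, we get:

e^{tB} =
  [-t*exp(3*t) + exp(3*t), t*exp(3*t)]
  [-t*exp(3*t), t*exp(3*t) + exp(3*t)]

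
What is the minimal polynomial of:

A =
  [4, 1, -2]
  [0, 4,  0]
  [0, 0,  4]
x^2 - 8*x + 16

The characteristic polynomial is χ_A(x) = (x - 4)^3, so the eigenvalues are known. The minimal polynomial is
  m_A(x) = Π_λ (x − λ)^{k_λ}
where k_λ is the size of the *largest* Jordan block for λ (equivalently, the smallest k with (A − λI)^k v = 0 for every generalised eigenvector v of λ).

  λ = 4: largest Jordan block has size 2, contributing (x − 4)^2

So m_A(x) = (x - 4)^2 = x^2 - 8*x + 16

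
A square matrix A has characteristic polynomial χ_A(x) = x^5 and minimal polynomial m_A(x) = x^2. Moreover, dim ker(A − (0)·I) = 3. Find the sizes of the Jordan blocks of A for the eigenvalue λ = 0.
Block sizes for λ = 0: [2, 2, 1]

Step 1 — from the characteristic polynomial, algebraic multiplicity of λ = 0 is 5. From dim ker(A − (0)·I) = 3, there are exactly 3 Jordan blocks for λ = 0.
Step 2 — from the minimal polynomial, the factor (x − 0)^2 tells us the largest block for λ = 0 has size 2.
Step 3 — with total size 5, 3 blocks, and largest block 2, the block sizes (in nonincreasing order) are [2, 2, 1].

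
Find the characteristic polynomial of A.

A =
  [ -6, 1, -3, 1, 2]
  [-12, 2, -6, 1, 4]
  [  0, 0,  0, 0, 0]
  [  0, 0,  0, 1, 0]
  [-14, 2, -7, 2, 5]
x^5 - 2*x^4 + x^3

Expanding det(x·I − A) (e.g. by cofactor expansion or by noting that A is similar to its Jordan form J, which has the same characteristic polynomial as A) gives
  χ_A(x) = x^5 - 2*x^4 + x^3
which factors as x^3*(x - 1)^2. The eigenvalues (with algebraic multiplicities) are λ = 0 with multiplicity 3, λ = 1 with multiplicity 2.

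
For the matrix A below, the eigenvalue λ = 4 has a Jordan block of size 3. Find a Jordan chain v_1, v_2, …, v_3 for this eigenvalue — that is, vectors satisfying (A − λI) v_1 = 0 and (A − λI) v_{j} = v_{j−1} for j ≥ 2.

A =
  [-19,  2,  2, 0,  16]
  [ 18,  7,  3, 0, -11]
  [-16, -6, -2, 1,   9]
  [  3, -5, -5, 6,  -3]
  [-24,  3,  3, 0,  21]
A Jordan chain for λ = 4 of length 3:
v_1 = (-4, -6, 8, 2, -6)ᵀ
v_2 = (2, 3, -6, -5, 3)ᵀ
v_3 = (0, 1, 0, 0, 0)ᵀ

Let N = A − (4)·I. We want v_3 with N^3 v_3 = 0 but N^2 v_3 ≠ 0; then v_{j-1} := N · v_j for j = 3, …, 2.

Pick v_3 = (0, 1, 0, 0, 0)ᵀ.
Then v_2 = N · v_3 = (2, 3, -6, -5, 3)ᵀ.
Then v_1 = N · v_2 = (-4, -6, 8, 2, -6)ᵀ.

Sanity check: (A − (4)·I) v_1 = (0, 0, 0, 0, 0)ᵀ = 0. ✓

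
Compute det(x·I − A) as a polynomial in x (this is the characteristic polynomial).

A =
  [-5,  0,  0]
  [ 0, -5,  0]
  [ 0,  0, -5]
x^3 + 15*x^2 + 75*x + 125

Expanding det(x·I − A) (e.g. by cofactor expansion or by noting that A is similar to its Jordan form J, which has the same characteristic polynomial as A) gives
  χ_A(x) = x^3 + 15*x^2 + 75*x + 125
which factors as (x + 5)^3. The eigenvalues (with algebraic multiplicities) are λ = -5 with multiplicity 3.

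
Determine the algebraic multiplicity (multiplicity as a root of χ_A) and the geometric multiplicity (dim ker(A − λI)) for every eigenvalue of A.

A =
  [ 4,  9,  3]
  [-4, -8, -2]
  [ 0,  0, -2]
λ = -2: alg = 3, geom = 2

Step 1 — factor the characteristic polynomial to read off the algebraic multiplicities:
  χ_A(x) = (x + 2)^3

Step 2 — compute geometric multiplicities via the rank-nullity identity g(λ) = n − rank(A − λI):
  rank(A − (-2)·I) = 1, so dim ker(A − (-2)·I) = n − 1 = 2

Summary:
  λ = -2: algebraic multiplicity = 3, geometric multiplicity = 2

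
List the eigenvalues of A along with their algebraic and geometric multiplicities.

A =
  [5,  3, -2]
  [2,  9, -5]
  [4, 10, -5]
λ = 3: alg = 3, geom = 1

Step 1 — factor the characteristic polynomial to read off the algebraic multiplicities:
  χ_A(x) = (x - 3)^3

Step 2 — compute geometric multiplicities via the rank-nullity identity g(λ) = n − rank(A − λI):
  rank(A − (3)·I) = 2, so dim ker(A − (3)·I) = n − 2 = 1

Summary:
  λ = 3: algebraic multiplicity = 3, geometric multiplicity = 1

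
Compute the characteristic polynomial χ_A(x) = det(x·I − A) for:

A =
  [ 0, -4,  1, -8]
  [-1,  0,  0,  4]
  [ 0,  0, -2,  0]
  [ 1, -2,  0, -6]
x^4 + 8*x^3 + 24*x^2 + 32*x + 16

Expanding det(x·I − A) (e.g. by cofactor expansion or by noting that A is similar to its Jordan form J, which has the same characteristic polynomial as A) gives
  χ_A(x) = x^4 + 8*x^3 + 24*x^2 + 32*x + 16
which factors as (x + 2)^4. The eigenvalues (with algebraic multiplicities) are λ = -2 with multiplicity 4.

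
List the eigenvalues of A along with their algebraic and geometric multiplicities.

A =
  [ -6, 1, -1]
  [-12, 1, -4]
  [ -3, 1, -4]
λ = -3: alg = 3, geom = 2

Step 1 — factor the characteristic polynomial to read off the algebraic multiplicities:
  χ_A(x) = (x + 3)^3

Step 2 — compute geometric multiplicities via the rank-nullity identity g(λ) = n − rank(A − λI):
  rank(A − (-3)·I) = 1, so dim ker(A − (-3)·I) = n − 1 = 2

Summary:
  λ = -3: algebraic multiplicity = 3, geometric multiplicity = 2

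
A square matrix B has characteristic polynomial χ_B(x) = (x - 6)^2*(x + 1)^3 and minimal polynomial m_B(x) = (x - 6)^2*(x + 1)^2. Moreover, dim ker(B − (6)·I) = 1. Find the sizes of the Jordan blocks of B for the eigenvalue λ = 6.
Block sizes for λ = 6: [2]

Step 1 — from the characteristic polynomial, algebraic multiplicity of λ = 6 is 2. From dim ker(B − (6)·I) = 1, there are exactly 1 Jordan blocks for λ = 6.
Step 2 — from the minimal polynomial, the factor (x − 6)^2 tells us the largest block for λ = 6 has size 2.
Step 3 — with total size 2, 1 blocks, and largest block 2, the block sizes (in nonincreasing order) are [2].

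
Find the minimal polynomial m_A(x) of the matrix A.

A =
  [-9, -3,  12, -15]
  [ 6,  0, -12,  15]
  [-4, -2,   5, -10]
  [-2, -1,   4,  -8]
x^2 + 6*x + 9

The characteristic polynomial is χ_A(x) = (x + 3)^4, so the eigenvalues are known. The minimal polynomial is
  m_A(x) = Π_λ (x − λ)^{k_λ}
where k_λ is the size of the *largest* Jordan block for λ (equivalently, the smallest k with (A − λI)^k v = 0 for every generalised eigenvector v of λ).

  λ = -3: largest Jordan block has size 2, contributing (x + 3)^2

So m_A(x) = (x + 3)^2 = x^2 + 6*x + 9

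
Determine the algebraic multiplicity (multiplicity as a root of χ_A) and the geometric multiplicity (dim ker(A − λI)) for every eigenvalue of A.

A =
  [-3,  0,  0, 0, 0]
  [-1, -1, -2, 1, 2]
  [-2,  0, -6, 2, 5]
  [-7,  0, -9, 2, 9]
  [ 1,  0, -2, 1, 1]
λ = -3: alg = 1, geom = 1; λ = -1: alg = 4, geom = 2

Step 1 — factor the characteristic polynomial to read off the algebraic multiplicities:
  χ_A(x) = (x + 1)^4*(x + 3)

Step 2 — compute geometric multiplicities via the rank-nullity identity g(λ) = n − rank(A − λI):
  rank(A − (-3)·I) = 4, so dim ker(A − (-3)·I) = n − 4 = 1
  rank(A − (-1)·I) = 3, so dim ker(A − (-1)·I) = n − 3 = 2

Summary:
  λ = -3: algebraic multiplicity = 1, geometric multiplicity = 1
  λ = -1: algebraic multiplicity = 4, geometric multiplicity = 2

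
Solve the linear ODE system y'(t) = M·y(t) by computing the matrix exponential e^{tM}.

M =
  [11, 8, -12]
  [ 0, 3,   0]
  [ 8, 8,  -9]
e^{tM} =
  [3*exp(3*t) - 2*exp(-t), 2*exp(3*t) - 2*exp(-t), -3*exp(3*t) + 3*exp(-t)]
  [0, exp(3*t), 0]
  [2*exp(3*t) - 2*exp(-t), 2*exp(3*t) - 2*exp(-t), -2*exp(3*t) + 3*exp(-t)]

Strategy: write M = P · J · P⁻¹ where J is a Jordan canonical form, so e^{tM} = P · e^{tJ} · P⁻¹, and e^{tJ} can be computed block-by-block.

M has Jordan form
J =
  [-1, 0, 0]
  [ 0, 3, 0]
  [ 0, 0, 3]
(up to reordering of blocks).

Per-block formulas:
  For a 1×1 block at λ = 3: exp(t · [3]) = [e^(3t)].
  For a 1×1 block at λ = -1: exp(t · [-1]) = [e^(-1t)].

After assembling e^{tJ} and conjugating by P, we get:

e^{tM} =
  [3*exp(3*t) - 2*exp(-t), 2*exp(3*t) - 2*exp(-t), -3*exp(3*t) + 3*exp(-t)]
  [0, exp(3*t), 0]
  [2*exp(3*t) - 2*exp(-t), 2*exp(3*t) - 2*exp(-t), -2*exp(3*t) + 3*exp(-t)]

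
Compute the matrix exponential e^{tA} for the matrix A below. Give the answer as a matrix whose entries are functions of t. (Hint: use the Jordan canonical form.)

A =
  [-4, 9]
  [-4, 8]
e^{tA} =
  [-6*t*exp(2*t) + exp(2*t), 9*t*exp(2*t)]
  [-4*t*exp(2*t), 6*t*exp(2*t) + exp(2*t)]

Strategy: write A = P · J · P⁻¹ where J is a Jordan canonical form, so e^{tA} = P · e^{tJ} · P⁻¹, and e^{tJ} can be computed block-by-block.

A has Jordan form
J =
  [2, 1]
  [0, 2]
(up to reordering of blocks).

Per-block formulas:
  For a 2×2 Jordan block J_2(2): exp(t · J_2(2)) = e^(2t)·(I + t·N), where N is the 2×2 nilpotent shift.

After assembling e^{tJ} and conjugating by P, we get:

e^{tA} =
  [-6*t*exp(2*t) + exp(2*t), 9*t*exp(2*t)]
  [-4*t*exp(2*t), 6*t*exp(2*t) + exp(2*t)]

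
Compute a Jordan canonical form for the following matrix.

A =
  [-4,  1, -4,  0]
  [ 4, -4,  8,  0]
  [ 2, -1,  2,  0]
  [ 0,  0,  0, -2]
J_2(-2) ⊕ J_1(-2) ⊕ J_1(-2)

The characteristic polynomial is
  det(x·I − A) = x^4 + 8*x^3 + 24*x^2 + 32*x + 16 = (x + 2)^4

Eigenvalues and multiplicities (the geometric multiplicity of λ is n − rank(A − λI), which equals the number of Jordan blocks for λ):
  λ = -2: algebraic multiplicity = 4, geometric multiplicity = 3

Determining the block sizes for each eigenvalue:
  λ = -2: 3 blocks summing to 4 forces exactly one block of size 2 and the rest size 1 → block sizes [2, 1, 1]

Assembling the blocks gives a Jordan form
J =
  [-2,  1,  0,  0]
  [ 0, -2,  0,  0]
  [ 0,  0, -2,  0]
  [ 0,  0,  0, -2]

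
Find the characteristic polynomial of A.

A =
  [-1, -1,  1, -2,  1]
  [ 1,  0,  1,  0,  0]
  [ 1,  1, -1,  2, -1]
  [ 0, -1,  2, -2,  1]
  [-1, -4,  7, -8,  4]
x^5

Expanding det(x·I − A) (e.g. by cofactor expansion or by noting that A is similar to its Jordan form J, which has the same characteristic polynomial as A) gives
  χ_A(x) = x^5
which factors as x^5. The eigenvalues (with algebraic multiplicities) are λ = 0 with multiplicity 5.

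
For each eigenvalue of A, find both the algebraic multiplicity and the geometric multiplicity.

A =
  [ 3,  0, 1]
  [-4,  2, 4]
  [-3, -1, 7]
λ = 4: alg = 3, geom = 1

Step 1 — factor the characteristic polynomial to read off the algebraic multiplicities:
  χ_A(x) = (x - 4)^3

Step 2 — compute geometric multiplicities via the rank-nullity identity g(λ) = n − rank(A − λI):
  rank(A − (4)·I) = 2, so dim ker(A − (4)·I) = n − 2 = 1

Summary:
  λ = 4: algebraic multiplicity = 3, geometric multiplicity = 1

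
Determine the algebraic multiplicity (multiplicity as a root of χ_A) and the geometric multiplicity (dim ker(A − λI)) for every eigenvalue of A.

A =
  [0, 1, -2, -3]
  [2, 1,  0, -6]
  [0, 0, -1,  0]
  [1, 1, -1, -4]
λ = -1: alg = 4, geom = 2

Step 1 — factor the characteristic polynomial to read off the algebraic multiplicities:
  χ_A(x) = (x + 1)^4

Step 2 — compute geometric multiplicities via the rank-nullity identity g(λ) = n − rank(A − λI):
  rank(A − (-1)·I) = 2, so dim ker(A − (-1)·I) = n − 2 = 2

Summary:
  λ = -1: algebraic multiplicity = 4, geometric multiplicity = 2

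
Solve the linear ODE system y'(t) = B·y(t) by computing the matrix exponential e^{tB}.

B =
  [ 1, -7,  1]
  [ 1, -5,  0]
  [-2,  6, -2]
e^{tB} =
  [3*t*exp(-2*t) + exp(-2*t), 3*t^2*exp(-2*t) - 7*t*exp(-2*t), 3*t^2*exp(-2*t)/2 + t*exp(-2*t)]
  [t*exp(-2*t), t^2*exp(-2*t) - 3*t*exp(-2*t) + exp(-2*t), t^2*exp(-2*t)/2]
  [-2*t*exp(-2*t), -2*t^2*exp(-2*t) + 6*t*exp(-2*t), -t^2*exp(-2*t) + exp(-2*t)]

Strategy: write B = P · J · P⁻¹ where J is a Jordan canonical form, so e^{tB} = P · e^{tJ} · P⁻¹, and e^{tJ} can be computed block-by-block.

B has Jordan form
J =
  [-2,  1,  0]
  [ 0, -2,  1]
  [ 0,  0, -2]
(up to reordering of blocks).

Per-block formulas:
  For a 3×3 Jordan block J_3(-2): exp(t · J_3(-2)) = e^(-2t)·(I + t·N + (t^2/2)·N^2), where N is the 3×3 nilpotent shift.

After assembling e^{tJ} and conjugating by P, we get:

e^{tB} =
  [3*t*exp(-2*t) + exp(-2*t), 3*t^2*exp(-2*t) - 7*t*exp(-2*t), 3*t^2*exp(-2*t)/2 + t*exp(-2*t)]
  [t*exp(-2*t), t^2*exp(-2*t) - 3*t*exp(-2*t) + exp(-2*t), t^2*exp(-2*t)/2]
  [-2*t*exp(-2*t), -2*t^2*exp(-2*t) + 6*t*exp(-2*t), -t^2*exp(-2*t) + exp(-2*t)]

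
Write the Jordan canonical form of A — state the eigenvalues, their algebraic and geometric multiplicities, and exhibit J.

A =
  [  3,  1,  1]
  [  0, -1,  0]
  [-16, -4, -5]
J_2(-1) ⊕ J_1(-1)

The characteristic polynomial is
  det(x·I − A) = x^3 + 3*x^2 + 3*x + 1 = (x + 1)^3

Eigenvalues and multiplicities (the geometric multiplicity of λ is n − rank(A − λI), which equals the number of Jordan blocks for λ):
  λ = -1: algebraic multiplicity = 3, geometric multiplicity = 2

Determining the block sizes for each eigenvalue:
  λ = -1: 2 blocks summing to 3 forces exactly one block of size 2 and the rest size 1 → block sizes [2, 1]

Assembling the blocks gives a Jordan form
J =
  [-1,  1,  0]
  [ 0, -1,  0]
  [ 0,  0, -1]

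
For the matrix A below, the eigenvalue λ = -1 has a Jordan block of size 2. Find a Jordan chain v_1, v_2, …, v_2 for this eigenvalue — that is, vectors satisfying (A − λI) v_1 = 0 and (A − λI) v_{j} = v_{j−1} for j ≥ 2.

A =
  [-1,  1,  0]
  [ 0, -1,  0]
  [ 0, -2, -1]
A Jordan chain for λ = -1 of length 2:
v_1 = (1, 0, -2)ᵀ
v_2 = (0, 1, 0)ᵀ

Let N = A − (-1)·I. We want v_2 with N^2 v_2 = 0 but N^1 v_2 ≠ 0; then v_{j-1} := N · v_j for j = 2, …, 2.

Pick v_2 = (0, 1, 0)ᵀ.
Then v_1 = N · v_2 = (1, 0, -2)ᵀ.

Sanity check: (A − (-1)·I) v_1 = (0, 0, 0)ᵀ = 0. ✓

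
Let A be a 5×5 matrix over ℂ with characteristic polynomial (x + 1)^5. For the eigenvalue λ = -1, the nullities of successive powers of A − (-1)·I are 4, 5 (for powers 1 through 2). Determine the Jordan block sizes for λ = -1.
Block sizes for λ = -1: [2, 1, 1, 1]

From the dimensions of kernels of powers, the number of Jordan blocks of size at least j is d_j − d_{j−1} where d_j = dim ker(N^j) (with d_0 = 0). Computing the differences gives [4, 1].
The number of blocks of size exactly k is (#blocks of size ≥ k) − (#blocks of size ≥ k + 1), so the partition is: 3 block(s) of size 1, 1 block(s) of size 2.
In nonincreasing order the block sizes are [2, 1, 1, 1].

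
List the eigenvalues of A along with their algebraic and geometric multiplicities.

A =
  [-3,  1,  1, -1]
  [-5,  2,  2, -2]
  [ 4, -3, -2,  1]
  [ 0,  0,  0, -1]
λ = -1: alg = 4, geom = 2

Step 1 — factor the characteristic polynomial to read off the algebraic multiplicities:
  χ_A(x) = (x + 1)^4

Step 2 — compute geometric multiplicities via the rank-nullity identity g(λ) = n − rank(A − λI):
  rank(A − (-1)·I) = 2, so dim ker(A − (-1)·I) = n − 2 = 2

Summary:
  λ = -1: algebraic multiplicity = 4, geometric multiplicity = 2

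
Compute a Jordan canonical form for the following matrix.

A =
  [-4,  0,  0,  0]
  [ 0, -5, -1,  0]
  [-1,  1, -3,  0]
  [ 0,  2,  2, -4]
J_3(-4) ⊕ J_1(-4)

The characteristic polynomial is
  det(x·I − A) = x^4 + 16*x^3 + 96*x^2 + 256*x + 256 = (x + 4)^4

Eigenvalues and multiplicities (the geometric multiplicity of λ is n − rank(A − λI), which equals the number of Jordan blocks for λ):
  λ = -4: algebraic multiplicity = 4, geometric multiplicity = 2

Determining the block sizes for each eigenvalue:
  λ = -4: with am = 4 and gm = 2, the partition is not yet determined (e.g. several partitions of 4 into 2 parts exist). Let N = A − (-4)·I. Computing rank(N^1) = 2, rank(N^2) = 1, rank(N^3) = 0; the number of blocks of size ≥ j is rank(N^{j−1}) − rank(N^j), giving [2, 1, 1]. So we have 1 block(s) of size 3, 1 block(s) of size 1 → block sizes [3, 1]

Assembling the blocks gives a Jordan form
J =
  [-4,  1,  0,  0]
  [ 0, -4,  1,  0]
  [ 0,  0, -4,  0]
  [ 0,  0,  0, -4]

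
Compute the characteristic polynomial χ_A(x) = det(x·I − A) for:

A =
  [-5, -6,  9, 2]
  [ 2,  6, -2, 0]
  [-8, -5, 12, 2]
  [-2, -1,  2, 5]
x^4 - 18*x^3 + 121*x^2 - 360*x + 400

Expanding det(x·I − A) (e.g. by cofactor expansion or by noting that A is similar to its Jordan form J, which has the same characteristic polynomial as A) gives
  χ_A(x) = x^4 - 18*x^3 + 121*x^2 - 360*x + 400
which factors as (x - 5)^2*(x - 4)^2. The eigenvalues (with algebraic multiplicities) are λ = 4 with multiplicity 2, λ = 5 with multiplicity 2.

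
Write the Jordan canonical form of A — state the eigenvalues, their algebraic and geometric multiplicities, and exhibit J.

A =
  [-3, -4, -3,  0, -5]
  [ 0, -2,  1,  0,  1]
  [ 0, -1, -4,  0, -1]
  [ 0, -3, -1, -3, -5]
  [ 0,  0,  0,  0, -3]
J_3(-3) ⊕ J_1(-3) ⊕ J_1(-3)

The characteristic polynomial is
  det(x·I − A) = x^5 + 15*x^4 + 90*x^3 + 270*x^2 + 405*x + 243 = (x + 3)^5

Eigenvalues and multiplicities (the geometric multiplicity of λ is n − rank(A − λI), which equals the number of Jordan blocks for λ):
  λ = -3: algebraic multiplicity = 5, geometric multiplicity = 3

Determining the block sizes for each eigenvalue:
  λ = -3: with am = 5 and gm = 3, the partition is not yet determined (e.g. several partitions of 5 into 3 parts exist). Let N = A − (-3)·I. Computing rank(N^1) = 2, rank(N^2) = 1, rank(N^3) = 0; the number of blocks of size ≥ j is rank(N^{j−1}) − rank(N^j), giving [3, 1, 1]. So we have 1 block(s) of size 3, 2 block(s) of size 1 → block sizes [3, 1, 1]

Assembling the blocks gives a Jordan form
J =
  [-3,  1,  0,  0,  0]
  [ 0, -3,  1,  0,  0]
  [ 0,  0, -3,  0,  0]
  [ 0,  0,  0, -3,  0]
  [ 0,  0,  0,  0, -3]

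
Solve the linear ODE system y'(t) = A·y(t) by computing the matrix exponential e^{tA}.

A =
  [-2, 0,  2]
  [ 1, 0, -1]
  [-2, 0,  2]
e^{tA} =
  [1 - 2*t, 0, 2*t]
  [t, 1, -t]
  [-2*t, 0, 2*t + 1]

Strategy: write A = P · J · P⁻¹ where J is a Jordan canonical form, so e^{tA} = P · e^{tJ} · P⁻¹, and e^{tJ} can be computed block-by-block.

A has Jordan form
J =
  [0, 1, 0]
  [0, 0, 0]
  [0, 0, 0]
(up to reordering of blocks).

Per-block formulas:
  For a 2×2 Jordan block J_2(0): exp(t · J_2(0)) = e^(0t)·(I + t·N), where N is the 2×2 nilpotent shift.
  For a 1×1 block at λ = 0: exp(t · [0]) = [e^(0t)].

After assembling e^{tJ} and conjugating by P, we get:

e^{tA} =
  [1 - 2*t, 0, 2*t]
  [t, 1, -t]
  [-2*t, 0, 2*t + 1]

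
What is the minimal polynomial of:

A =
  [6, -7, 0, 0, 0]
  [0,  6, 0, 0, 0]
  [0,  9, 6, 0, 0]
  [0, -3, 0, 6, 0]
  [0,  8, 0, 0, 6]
x^2 - 12*x + 36

The characteristic polynomial is χ_A(x) = (x - 6)^5, so the eigenvalues are known. The minimal polynomial is
  m_A(x) = Π_λ (x − λ)^{k_λ}
where k_λ is the size of the *largest* Jordan block for λ (equivalently, the smallest k with (A − λI)^k v = 0 for every generalised eigenvector v of λ).

  λ = 6: largest Jordan block has size 2, contributing (x − 6)^2

So m_A(x) = (x - 6)^2 = x^2 - 12*x + 36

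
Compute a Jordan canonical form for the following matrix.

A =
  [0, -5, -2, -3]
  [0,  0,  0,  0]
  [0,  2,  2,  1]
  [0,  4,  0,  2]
J_2(0) ⊕ J_2(2)

The characteristic polynomial is
  det(x·I − A) = x^4 - 4*x^3 + 4*x^2 = x^2*(x - 2)^2

Eigenvalues and multiplicities (the geometric multiplicity of λ is n − rank(A − λI), which equals the number of Jordan blocks for λ):
  λ = 0: algebraic multiplicity = 2, geometric multiplicity = 1
  λ = 2: algebraic multiplicity = 2, geometric multiplicity = 1

Determining the block sizes for each eigenvalue:
  λ = 0: one block (gm = 1), so the single block has size am = 2 → block sizes [2]
  λ = 2: one block (gm = 1), so the single block has size am = 2 → block sizes [2]

Assembling the blocks gives a Jordan form
J =
  [0, 1, 0, 0]
  [0, 0, 0, 0]
  [0, 0, 2, 1]
  [0, 0, 0, 2]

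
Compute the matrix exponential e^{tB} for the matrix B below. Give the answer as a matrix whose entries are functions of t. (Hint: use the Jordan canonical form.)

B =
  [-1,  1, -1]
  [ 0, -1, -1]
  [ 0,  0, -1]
e^{tB} =
  [exp(-t), t*exp(-t), -t^2*exp(-t)/2 - t*exp(-t)]
  [0, exp(-t), -t*exp(-t)]
  [0, 0, exp(-t)]

Strategy: write B = P · J · P⁻¹ where J is a Jordan canonical form, so e^{tB} = P · e^{tJ} · P⁻¹, and e^{tJ} can be computed block-by-block.

B has Jordan form
J =
  [-1,  1,  0]
  [ 0, -1,  1]
  [ 0,  0, -1]
(up to reordering of blocks).

Per-block formulas:
  For a 3×3 Jordan block J_3(-1): exp(t · J_3(-1)) = e^(-1t)·(I + t·N + (t^2/2)·N^2), where N is the 3×3 nilpotent shift.

After assembling e^{tJ} and conjugating by P, we get:

e^{tB} =
  [exp(-t), t*exp(-t), -t^2*exp(-t)/2 - t*exp(-t)]
  [0, exp(-t), -t*exp(-t)]
  [0, 0, exp(-t)]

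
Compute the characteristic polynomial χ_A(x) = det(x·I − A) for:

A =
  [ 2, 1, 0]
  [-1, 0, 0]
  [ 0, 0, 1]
x^3 - 3*x^2 + 3*x - 1

Expanding det(x·I − A) (e.g. by cofactor expansion or by noting that A is similar to its Jordan form J, which has the same characteristic polynomial as A) gives
  χ_A(x) = x^3 - 3*x^2 + 3*x - 1
which factors as (x - 1)^3. The eigenvalues (with algebraic multiplicities) are λ = 1 with multiplicity 3.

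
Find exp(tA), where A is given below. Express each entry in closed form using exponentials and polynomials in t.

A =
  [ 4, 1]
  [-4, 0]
e^{tA} =
  [2*t*exp(2*t) + exp(2*t), t*exp(2*t)]
  [-4*t*exp(2*t), -2*t*exp(2*t) + exp(2*t)]

Strategy: write A = P · J · P⁻¹ where J is a Jordan canonical form, so e^{tA} = P · e^{tJ} · P⁻¹, and e^{tJ} can be computed block-by-block.

A has Jordan form
J =
  [2, 1]
  [0, 2]
(up to reordering of blocks).

Per-block formulas:
  For a 2×2 Jordan block J_2(2): exp(t · J_2(2)) = e^(2t)·(I + t·N), where N is the 2×2 nilpotent shift.

After assembling e^{tJ} and conjugating by P, we get:

e^{tA} =
  [2*t*exp(2*t) + exp(2*t), t*exp(2*t)]
  [-4*t*exp(2*t), -2*t*exp(2*t) + exp(2*t)]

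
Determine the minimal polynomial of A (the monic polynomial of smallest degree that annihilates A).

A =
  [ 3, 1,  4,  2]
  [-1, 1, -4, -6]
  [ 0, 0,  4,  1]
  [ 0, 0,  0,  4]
x^4 - 12*x^3 + 52*x^2 - 96*x + 64

The characteristic polynomial is χ_A(x) = (x - 4)^2*(x - 2)^2, so the eigenvalues are known. The minimal polynomial is
  m_A(x) = Π_λ (x − λ)^{k_λ}
where k_λ is the size of the *largest* Jordan block for λ (equivalently, the smallest k with (A − λI)^k v = 0 for every generalised eigenvector v of λ).

  λ = 2: largest Jordan block has size 2, contributing (x − 2)^2
  λ = 4: largest Jordan block has size 2, contributing (x − 4)^2

So m_A(x) = (x - 4)^2*(x - 2)^2 = x^4 - 12*x^3 + 52*x^2 - 96*x + 64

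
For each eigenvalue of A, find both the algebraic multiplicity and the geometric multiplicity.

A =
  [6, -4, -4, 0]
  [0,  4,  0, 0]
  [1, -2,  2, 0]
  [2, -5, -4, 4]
λ = 4: alg = 4, geom = 2

Step 1 — factor the characteristic polynomial to read off the algebraic multiplicities:
  χ_A(x) = (x - 4)^4

Step 2 — compute geometric multiplicities via the rank-nullity identity g(λ) = n − rank(A − λI):
  rank(A − (4)·I) = 2, so dim ker(A − (4)·I) = n − 2 = 2

Summary:
  λ = 4: algebraic multiplicity = 4, geometric multiplicity = 2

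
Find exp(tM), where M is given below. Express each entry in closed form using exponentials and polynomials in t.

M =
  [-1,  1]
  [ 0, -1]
e^{tM} =
  [exp(-t), t*exp(-t)]
  [0, exp(-t)]

Strategy: write M = P · J · P⁻¹ where J is a Jordan canonical form, so e^{tM} = P · e^{tJ} · P⁻¹, and e^{tJ} can be computed block-by-block.

M has Jordan form
J =
  [-1,  1]
  [ 0, -1]
(up to reordering of blocks).

Per-block formulas:
  For a 2×2 Jordan block J_2(-1): exp(t · J_2(-1)) = e^(-1t)·(I + t·N), where N is the 2×2 nilpotent shift.

After assembling e^{tJ} and conjugating by P, we get:

e^{tM} =
  [exp(-t), t*exp(-t)]
  [0, exp(-t)]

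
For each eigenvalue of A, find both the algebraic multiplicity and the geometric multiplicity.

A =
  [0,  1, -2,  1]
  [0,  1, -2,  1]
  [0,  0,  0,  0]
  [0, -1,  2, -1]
λ = 0: alg = 4, geom = 3

Step 1 — factor the characteristic polynomial to read off the algebraic multiplicities:
  χ_A(x) = x^4

Step 2 — compute geometric multiplicities via the rank-nullity identity g(λ) = n − rank(A − λI):
  rank(A − (0)·I) = 1, so dim ker(A − (0)·I) = n − 1 = 3

Summary:
  λ = 0: algebraic multiplicity = 4, geometric multiplicity = 3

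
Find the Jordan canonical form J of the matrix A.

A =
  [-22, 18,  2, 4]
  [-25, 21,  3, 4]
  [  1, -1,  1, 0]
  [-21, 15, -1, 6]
J_1(0) ⊕ J_2(2) ⊕ J_1(2)

The characteristic polynomial is
  det(x·I − A) = x^4 - 6*x^3 + 12*x^2 - 8*x = x*(x - 2)^3

Eigenvalues and multiplicities (the geometric multiplicity of λ is n − rank(A − λI), which equals the number of Jordan blocks for λ):
  λ = 0: algebraic multiplicity = 1, geometric multiplicity = 1
  λ = 2: algebraic multiplicity = 3, geometric multiplicity = 2

Determining the block sizes for each eigenvalue:
  λ = 0: one block (gm = 1), so the single block has size am = 1 → block sizes [1]
  λ = 2: 2 blocks summing to 3 forces exactly one block of size 2 and the rest size 1 → block sizes [2, 1]

Assembling the blocks gives a Jordan form
J =
  [0, 0, 0, 0]
  [0, 2, 1, 0]
  [0, 0, 2, 0]
  [0, 0, 0, 2]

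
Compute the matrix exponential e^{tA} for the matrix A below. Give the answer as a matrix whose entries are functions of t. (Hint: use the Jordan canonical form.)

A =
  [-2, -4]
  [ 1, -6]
e^{tA} =
  [2*t*exp(-4*t) + exp(-4*t), -4*t*exp(-4*t)]
  [t*exp(-4*t), -2*t*exp(-4*t) + exp(-4*t)]

Strategy: write A = P · J · P⁻¹ where J is a Jordan canonical form, so e^{tA} = P · e^{tJ} · P⁻¹, and e^{tJ} can be computed block-by-block.

A has Jordan form
J =
  [-4,  1]
  [ 0, -4]
(up to reordering of blocks).

Per-block formulas:
  For a 2×2 Jordan block J_2(-4): exp(t · J_2(-4)) = e^(-4t)·(I + t·N), where N is the 2×2 nilpotent shift.

After assembling e^{tJ} and conjugating by P, we get:

e^{tA} =
  [2*t*exp(-4*t) + exp(-4*t), -4*t*exp(-4*t)]
  [t*exp(-4*t), -2*t*exp(-4*t) + exp(-4*t)]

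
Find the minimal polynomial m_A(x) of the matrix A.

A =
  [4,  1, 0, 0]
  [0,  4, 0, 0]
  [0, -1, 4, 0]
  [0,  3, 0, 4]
x^2 - 8*x + 16

The characteristic polynomial is χ_A(x) = (x - 4)^4, so the eigenvalues are known. The minimal polynomial is
  m_A(x) = Π_λ (x − λ)^{k_λ}
where k_λ is the size of the *largest* Jordan block for λ (equivalently, the smallest k with (A − λI)^k v = 0 for every generalised eigenvector v of λ).

  λ = 4: largest Jordan block has size 2, contributing (x − 4)^2

So m_A(x) = (x - 4)^2 = x^2 - 8*x + 16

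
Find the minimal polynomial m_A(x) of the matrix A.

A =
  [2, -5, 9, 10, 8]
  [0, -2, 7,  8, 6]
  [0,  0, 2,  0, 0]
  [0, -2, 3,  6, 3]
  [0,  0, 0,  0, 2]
x^3 - 6*x^2 + 12*x - 8

The characteristic polynomial is χ_A(x) = (x - 2)^5, so the eigenvalues are known. The minimal polynomial is
  m_A(x) = Π_λ (x − λ)^{k_λ}
where k_λ is the size of the *largest* Jordan block for λ (equivalently, the smallest k with (A − λI)^k v = 0 for every generalised eigenvector v of λ).

  λ = 2: largest Jordan block has size 3, contributing (x − 2)^3

So m_A(x) = (x - 2)^3 = x^3 - 6*x^2 + 12*x - 8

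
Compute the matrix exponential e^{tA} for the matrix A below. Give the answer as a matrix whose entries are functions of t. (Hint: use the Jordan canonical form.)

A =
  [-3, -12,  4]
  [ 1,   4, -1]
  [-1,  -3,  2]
e^{tA} =
  [-4*t*exp(t) + exp(t), -12*t*exp(t), 4*t*exp(t)]
  [t*exp(t), 3*t*exp(t) + exp(t), -t*exp(t)]
  [-t*exp(t), -3*t*exp(t), t*exp(t) + exp(t)]

Strategy: write A = P · J · P⁻¹ where J is a Jordan canonical form, so e^{tA} = P · e^{tJ} · P⁻¹, and e^{tJ} can be computed block-by-block.

A has Jordan form
J =
  [1, 1, 0]
  [0, 1, 0]
  [0, 0, 1]
(up to reordering of blocks).

Per-block formulas:
  For a 1×1 block at λ = 1: exp(t · [1]) = [e^(1t)].
  For a 2×2 Jordan block J_2(1): exp(t · J_2(1)) = e^(1t)·(I + t·N), where N is the 2×2 nilpotent shift.

After assembling e^{tJ} and conjugating by P, we get:

e^{tA} =
  [-4*t*exp(t) + exp(t), -12*t*exp(t), 4*t*exp(t)]
  [t*exp(t), 3*t*exp(t) + exp(t), -t*exp(t)]
  [-t*exp(t), -3*t*exp(t), t*exp(t) + exp(t)]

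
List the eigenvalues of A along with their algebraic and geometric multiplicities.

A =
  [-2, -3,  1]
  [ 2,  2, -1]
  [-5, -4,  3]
λ = 1: alg = 3, geom = 1

Step 1 — factor the characteristic polynomial to read off the algebraic multiplicities:
  χ_A(x) = (x - 1)^3

Step 2 — compute geometric multiplicities via the rank-nullity identity g(λ) = n − rank(A − λI):
  rank(A − (1)·I) = 2, so dim ker(A − (1)·I) = n − 2 = 1

Summary:
  λ = 1: algebraic multiplicity = 3, geometric multiplicity = 1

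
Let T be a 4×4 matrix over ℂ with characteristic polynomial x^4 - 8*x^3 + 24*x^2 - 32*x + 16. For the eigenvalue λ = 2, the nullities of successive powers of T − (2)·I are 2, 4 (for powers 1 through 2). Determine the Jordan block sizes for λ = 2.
Block sizes for λ = 2: [2, 2]

From the dimensions of kernels of powers, the number of Jordan blocks of size at least j is d_j − d_{j−1} where d_j = dim ker(N^j) (with d_0 = 0). Computing the differences gives [2, 2].
The number of blocks of size exactly k is (#blocks of size ≥ k) − (#blocks of size ≥ k + 1), so the partition is: 2 block(s) of size 2.
In nonincreasing order the block sizes are [2, 2].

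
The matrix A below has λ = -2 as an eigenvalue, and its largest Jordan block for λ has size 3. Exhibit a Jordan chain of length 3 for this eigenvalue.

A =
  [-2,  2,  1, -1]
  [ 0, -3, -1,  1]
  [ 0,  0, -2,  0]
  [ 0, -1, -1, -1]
A Jordan chain for λ = -2 of length 3:
v_1 = (-1, 0, 0, 0)ᵀ
v_2 = (2, -1, 0, -1)ᵀ
v_3 = (0, 1, 0, 0)ᵀ

Let N = A − (-2)·I. We want v_3 with N^3 v_3 = 0 but N^2 v_3 ≠ 0; then v_{j-1} := N · v_j for j = 3, …, 2.

Pick v_3 = (0, 1, 0, 0)ᵀ.
Then v_2 = N · v_3 = (2, -1, 0, -1)ᵀ.
Then v_1 = N · v_2 = (-1, 0, 0, 0)ᵀ.

Sanity check: (A − (-2)·I) v_1 = (0, 0, 0, 0)ᵀ = 0. ✓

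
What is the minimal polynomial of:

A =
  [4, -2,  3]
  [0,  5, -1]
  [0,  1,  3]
x^3 - 12*x^2 + 48*x - 64

The characteristic polynomial is χ_A(x) = (x - 4)^3, so the eigenvalues are known. The minimal polynomial is
  m_A(x) = Π_λ (x − λ)^{k_λ}
where k_λ is the size of the *largest* Jordan block for λ (equivalently, the smallest k with (A − λI)^k v = 0 for every generalised eigenvector v of λ).

  λ = 4: largest Jordan block has size 3, contributing (x − 4)^3

So m_A(x) = (x - 4)^3 = x^3 - 12*x^2 + 48*x - 64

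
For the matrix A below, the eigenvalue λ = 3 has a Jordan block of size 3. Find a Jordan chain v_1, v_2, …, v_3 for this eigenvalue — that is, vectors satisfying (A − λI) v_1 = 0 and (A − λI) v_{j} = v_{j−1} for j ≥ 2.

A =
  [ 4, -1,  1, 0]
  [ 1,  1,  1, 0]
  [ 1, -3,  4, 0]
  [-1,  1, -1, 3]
A Jordan chain for λ = 3 of length 3:
v_1 = (1, 0, -1, -1)ᵀ
v_2 = (1, 1, 1, -1)ᵀ
v_3 = (1, 0, 0, 0)ᵀ

Let N = A − (3)·I. We want v_3 with N^3 v_3 = 0 but N^2 v_3 ≠ 0; then v_{j-1} := N · v_j for j = 3, …, 2.

Pick v_3 = (1, 0, 0, 0)ᵀ.
Then v_2 = N · v_3 = (1, 1, 1, -1)ᵀ.
Then v_1 = N · v_2 = (1, 0, -1, -1)ᵀ.

Sanity check: (A − (3)·I) v_1 = (0, 0, 0, 0)ᵀ = 0. ✓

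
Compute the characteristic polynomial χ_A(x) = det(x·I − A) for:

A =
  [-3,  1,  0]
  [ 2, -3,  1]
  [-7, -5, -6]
x^3 + 12*x^2 + 48*x + 64

Expanding det(x·I − A) (e.g. by cofactor expansion or by noting that A is similar to its Jordan form J, which has the same characteristic polynomial as A) gives
  χ_A(x) = x^3 + 12*x^2 + 48*x + 64
which factors as (x + 4)^3. The eigenvalues (with algebraic multiplicities) are λ = -4 with multiplicity 3.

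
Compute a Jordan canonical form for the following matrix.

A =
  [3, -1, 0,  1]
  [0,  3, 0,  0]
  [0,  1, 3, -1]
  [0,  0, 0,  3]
J_2(3) ⊕ J_1(3) ⊕ J_1(3)

The characteristic polynomial is
  det(x·I − A) = x^4 - 12*x^3 + 54*x^2 - 108*x + 81 = (x - 3)^4

Eigenvalues and multiplicities (the geometric multiplicity of λ is n − rank(A − λI), which equals the number of Jordan blocks for λ):
  λ = 3: algebraic multiplicity = 4, geometric multiplicity = 3

Determining the block sizes for each eigenvalue:
  λ = 3: 3 blocks summing to 4 forces exactly one block of size 2 and the rest size 1 → block sizes [2, 1, 1]

Assembling the blocks gives a Jordan form
J =
  [3, 1, 0, 0]
  [0, 3, 0, 0]
  [0, 0, 3, 0]
  [0, 0, 0, 3]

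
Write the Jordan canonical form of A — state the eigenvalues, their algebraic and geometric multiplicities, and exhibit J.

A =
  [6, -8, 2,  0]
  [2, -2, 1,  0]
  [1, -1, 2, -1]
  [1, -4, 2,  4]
J_2(2) ⊕ J_2(3)

The characteristic polynomial is
  det(x·I − A) = x^4 - 10*x^3 + 37*x^2 - 60*x + 36 = (x - 3)^2*(x - 2)^2

Eigenvalues and multiplicities (the geometric multiplicity of λ is n − rank(A − λI), which equals the number of Jordan blocks for λ):
  λ = 2: algebraic multiplicity = 2, geometric multiplicity = 1
  λ = 3: algebraic multiplicity = 2, geometric multiplicity = 1

Determining the block sizes for each eigenvalue:
  λ = 2: one block (gm = 1), so the single block has size am = 2 → block sizes [2]
  λ = 3: one block (gm = 1), so the single block has size am = 2 → block sizes [2]

Assembling the blocks gives a Jordan form
J =
  [2, 1, 0, 0]
  [0, 2, 0, 0]
  [0, 0, 3, 1]
  [0, 0, 0, 3]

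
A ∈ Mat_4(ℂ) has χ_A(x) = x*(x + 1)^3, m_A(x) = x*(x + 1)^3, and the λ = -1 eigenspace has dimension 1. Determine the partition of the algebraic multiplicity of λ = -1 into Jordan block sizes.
Block sizes for λ = -1: [3]

Step 1 — from the characteristic polynomial, algebraic multiplicity of λ = -1 is 3. From dim ker(A − (-1)·I) = 1, there are exactly 1 Jordan blocks for λ = -1.
Step 2 — from the minimal polynomial, the factor (x + 1)^3 tells us the largest block for λ = -1 has size 3.
Step 3 — with total size 3, 1 blocks, and largest block 3, the block sizes (in nonincreasing order) are [3].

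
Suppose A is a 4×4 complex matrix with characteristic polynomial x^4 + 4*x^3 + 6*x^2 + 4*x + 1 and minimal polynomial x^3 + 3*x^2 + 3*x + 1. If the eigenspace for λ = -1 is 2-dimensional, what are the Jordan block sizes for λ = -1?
Block sizes for λ = -1: [3, 1]

Step 1 — from the characteristic polynomial, algebraic multiplicity of λ = -1 is 4. From dim ker(A − (-1)·I) = 2, there are exactly 2 Jordan blocks for λ = -1.
Step 2 — from the minimal polynomial, the factor (x + 1)^3 tells us the largest block for λ = -1 has size 3.
Step 3 — with total size 4, 2 blocks, and largest block 3, the block sizes (in nonincreasing order) are [3, 1].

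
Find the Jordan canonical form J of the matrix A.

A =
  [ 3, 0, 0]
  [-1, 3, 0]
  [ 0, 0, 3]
J_2(3) ⊕ J_1(3)

The characteristic polynomial is
  det(x·I − A) = x^3 - 9*x^2 + 27*x - 27 = (x - 3)^3

Eigenvalues and multiplicities (the geometric multiplicity of λ is n − rank(A − λI), which equals the number of Jordan blocks for λ):
  λ = 3: algebraic multiplicity = 3, geometric multiplicity = 2

Determining the block sizes for each eigenvalue:
  λ = 3: 2 blocks summing to 3 forces exactly one block of size 2 and the rest size 1 → block sizes [2, 1]

Assembling the blocks gives a Jordan form
J =
  [3, 1, 0]
  [0, 3, 0]
  [0, 0, 3]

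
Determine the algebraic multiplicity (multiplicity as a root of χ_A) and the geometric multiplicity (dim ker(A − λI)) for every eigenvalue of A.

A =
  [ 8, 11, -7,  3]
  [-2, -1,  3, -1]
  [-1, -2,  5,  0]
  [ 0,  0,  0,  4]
λ = 4: alg = 4, geom = 2

Step 1 — factor the characteristic polynomial to read off the algebraic multiplicities:
  χ_A(x) = (x - 4)^4

Step 2 — compute geometric multiplicities via the rank-nullity identity g(λ) = n − rank(A − λI):
  rank(A − (4)·I) = 2, so dim ker(A − (4)·I) = n − 2 = 2

Summary:
  λ = 4: algebraic multiplicity = 4, geometric multiplicity = 2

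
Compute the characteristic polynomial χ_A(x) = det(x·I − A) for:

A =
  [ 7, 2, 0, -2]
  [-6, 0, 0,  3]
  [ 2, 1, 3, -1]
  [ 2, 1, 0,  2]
x^4 - 12*x^3 + 54*x^2 - 108*x + 81

Expanding det(x·I − A) (e.g. by cofactor expansion or by noting that A is similar to its Jordan form J, which has the same characteristic polynomial as A) gives
  χ_A(x) = x^4 - 12*x^3 + 54*x^2 - 108*x + 81
which factors as (x - 3)^4. The eigenvalues (with algebraic multiplicities) are λ = 3 with multiplicity 4.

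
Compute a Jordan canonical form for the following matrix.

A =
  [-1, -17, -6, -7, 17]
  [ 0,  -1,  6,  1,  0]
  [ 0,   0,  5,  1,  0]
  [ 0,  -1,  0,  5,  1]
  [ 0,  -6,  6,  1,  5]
J_1(-1) ⊕ J_1(-1) ⊕ J_3(5)

The characteristic polynomial is
  det(x·I − A) = x^5 - 13*x^4 + 46*x^3 + 10*x^2 - 175*x - 125 = (x - 5)^3*(x + 1)^2

Eigenvalues and multiplicities (the geometric multiplicity of λ is n − rank(A − λI), which equals the number of Jordan blocks for λ):
  λ = -1: algebraic multiplicity = 2, geometric multiplicity = 2
  λ = 5: algebraic multiplicity = 3, geometric multiplicity = 1

Determining the block sizes for each eigenvalue:
  λ = -1: gm = am = 2, so every block has size 1 → block sizes [1, 1]
  λ = 5: one block (gm = 1), so the single block has size am = 3 → block sizes [3]

Assembling the blocks gives a Jordan form
J =
  [-1,  0, 0, 0, 0]
  [ 0, -1, 0, 0, 0]
  [ 0,  0, 5, 1, 0]
  [ 0,  0, 0, 5, 1]
  [ 0,  0, 0, 0, 5]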